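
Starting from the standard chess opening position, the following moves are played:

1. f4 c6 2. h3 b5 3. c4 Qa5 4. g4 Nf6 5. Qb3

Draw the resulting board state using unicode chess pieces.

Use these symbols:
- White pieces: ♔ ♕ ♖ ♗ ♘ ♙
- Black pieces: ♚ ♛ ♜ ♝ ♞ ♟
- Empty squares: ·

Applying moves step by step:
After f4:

♜ ♞ ♝ ♛ ♚ ♝ ♞ ♜
♟ ♟ ♟ ♟ ♟ ♟ ♟ ♟
· · · · · · · ·
· · · · · · · ·
· · · · · ♙ · ·
· · · · · · · ·
♙ ♙ ♙ ♙ ♙ · ♙ ♙
♖ ♘ ♗ ♕ ♔ ♗ ♘ ♖


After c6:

♜ ♞ ♝ ♛ ♚ ♝ ♞ ♜
♟ ♟ · ♟ ♟ ♟ ♟ ♟
· · ♟ · · · · ·
· · · · · · · ·
· · · · · ♙ · ·
· · · · · · · ·
♙ ♙ ♙ ♙ ♙ · ♙ ♙
♖ ♘ ♗ ♕ ♔ ♗ ♘ ♖


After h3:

♜ ♞ ♝ ♛ ♚ ♝ ♞ ♜
♟ ♟ · ♟ ♟ ♟ ♟ ♟
· · ♟ · · · · ·
· · · · · · · ·
· · · · · ♙ · ·
· · · · · · · ♙
♙ ♙ ♙ ♙ ♙ · ♙ ·
♖ ♘ ♗ ♕ ♔ ♗ ♘ ♖


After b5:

♜ ♞ ♝ ♛ ♚ ♝ ♞ ♜
♟ · · ♟ ♟ ♟ ♟ ♟
· · ♟ · · · · ·
· ♟ · · · · · ·
· · · · · ♙ · ·
· · · · · · · ♙
♙ ♙ ♙ ♙ ♙ · ♙ ·
♖ ♘ ♗ ♕ ♔ ♗ ♘ ♖


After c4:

♜ ♞ ♝ ♛ ♚ ♝ ♞ ♜
♟ · · ♟ ♟ ♟ ♟ ♟
· · ♟ · · · · ·
· ♟ · · · · · ·
· · ♙ · · ♙ · ·
· · · · · · · ♙
♙ ♙ · ♙ ♙ · ♙ ·
♖ ♘ ♗ ♕ ♔ ♗ ♘ ♖


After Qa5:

♜ ♞ ♝ · ♚ ♝ ♞ ♜
♟ · · ♟ ♟ ♟ ♟ ♟
· · ♟ · · · · ·
♛ ♟ · · · · · ·
· · ♙ · · ♙ · ·
· · · · · · · ♙
♙ ♙ · ♙ ♙ · ♙ ·
♖ ♘ ♗ ♕ ♔ ♗ ♘ ♖


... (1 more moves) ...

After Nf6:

♜ ♞ ♝ · ♚ ♝ · ♜
♟ · · ♟ ♟ ♟ ♟ ♟
· · ♟ · · ♞ · ·
♛ ♟ · · · · · ·
· · ♙ · · ♙ ♙ ·
· · · · · · · ♙
♙ ♙ · ♙ ♙ · · ·
♖ ♘ ♗ ♕ ♔ ♗ ♘ ♖


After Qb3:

♜ ♞ ♝ · ♚ ♝ · ♜
♟ · · ♟ ♟ ♟ ♟ ♟
· · ♟ · · ♞ · ·
♛ ♟ · · · · · ·
· · ♙ · · ♙ ♙ ·
· ♕ · · · · · ♙
♙ ♙ · ♙ ♙ · · ·
♖ ♘ ♗ · ♔ ♗ ♘ ♖



  a b c d e f g h
  ─────────────────
8│♜ ♞ ♝ · ♚ ♝ · ♜│8
7│♟ · · ♟ ♟ ♟ ♟ ♟│7
6│· · ♟ · · ♞ · ·│6
5│♛ ♟ · · · · · ·│5
4│· · ♙ · · ♙ ♙ ·│4
3│· ♕ · · · · · ♙│3
2│♙ ♙ · ♙ ♙ · · ·│2
1│♖ ♘ ♗ · ♔ ♗ ♘ ♖│1
  ─────────────────
  a b c d e f g h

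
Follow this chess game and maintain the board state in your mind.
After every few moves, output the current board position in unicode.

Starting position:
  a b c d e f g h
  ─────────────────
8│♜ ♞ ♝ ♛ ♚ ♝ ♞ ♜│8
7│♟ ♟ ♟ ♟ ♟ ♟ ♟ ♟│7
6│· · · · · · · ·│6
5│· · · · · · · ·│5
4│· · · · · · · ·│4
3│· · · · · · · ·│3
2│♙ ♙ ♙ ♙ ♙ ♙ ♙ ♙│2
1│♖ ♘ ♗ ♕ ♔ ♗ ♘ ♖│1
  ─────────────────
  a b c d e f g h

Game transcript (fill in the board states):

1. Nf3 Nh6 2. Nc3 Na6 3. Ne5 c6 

  a b c d e f g h
  ─────────────────
8│♜ · ♝ ♛ ♚ ♝ · ♜│8
7│♟ ♟ · ♟ ♟ ♟ ♟ ♟│7
6│♞ · ♟ · · · · ♞│6
5│· · · · ♘ · · ·│5
4│· · · · · · · ·│4
3│· · ♘ · · · · ·│3
2│♙ ♙ ♙ ♙ ♙ ♙ ♙ ♙│2
1│♖ · ♗ ♕ ♔ ♗ · ♖│1
  ─────────────────
  a b c d e f g h

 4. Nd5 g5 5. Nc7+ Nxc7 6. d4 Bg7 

  a b c d e f g h
  ─────────────────
8│♜ · ♝ ♛ ♚ · · ♜│8
7│♟ ♟ ♞ ♟ ♟ ♟ ♝ ♟│7
6│· · ♟ · · · · ♞│6
5│· · · · ♘ · ♟ ·│5
4│· · · ♙ · · · ·│4
3│· · · · · · · ·│3
2│♙ ♙ ♙ · ♙ ♙ ♙ ♙│2
1│♖ · ♗ ♕ ♔ ♗ · ♖│1
  ─────────────────
  a b c d e f g h

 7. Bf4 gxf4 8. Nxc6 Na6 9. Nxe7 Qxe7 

  a b c d e f g h
  ─────────────────
8│♜ · ♝ · ♚ · · ♜│8
7│♟ ♟ · ♟ ♛ ♟ ♝ ♟│7
6│♞ · · · · · · ♞│6
5│· · · · · · · ·│5
4│· · · ♙ · ♟ · ·│4
3│· · · · · · · ·│3
2│♙ ♙ ♙ · ♙ ♙ ♙ ♙│2
1│♖ · · ♕ ♔ ♗ · ♖│1
  ─────────────────
  a b c d e f g h

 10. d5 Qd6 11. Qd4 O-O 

  a b c d e f g h
  ─────────────────
8│♜ · ♝ · · ♜ ♚ ·│8
7│♟ ♟ · ♟ · ♟ ♝ ♟│7
6│♞ · · ♛ · · · ♞│6
5│· · · ♙ · · · ·│5
4│· · · ♕ · ♟ · ·│4
3│· · · · · · · ·│3
2│♙ ♙ ♙ · ♙ ♙ ♙ ♙│2
1│♖ · · · ♔ ♗ · ♖│1
  ─────────────────
  a b c d e f g h


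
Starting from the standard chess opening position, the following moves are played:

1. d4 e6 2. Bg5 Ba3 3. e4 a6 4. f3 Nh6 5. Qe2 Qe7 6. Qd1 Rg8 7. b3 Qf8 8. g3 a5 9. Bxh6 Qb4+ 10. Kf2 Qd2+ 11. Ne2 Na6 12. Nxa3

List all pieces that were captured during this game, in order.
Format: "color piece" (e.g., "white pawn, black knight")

Tracking captures:
  Bxh6: captured black knight
  Nxa3: captured black bishop

black knight, black bishop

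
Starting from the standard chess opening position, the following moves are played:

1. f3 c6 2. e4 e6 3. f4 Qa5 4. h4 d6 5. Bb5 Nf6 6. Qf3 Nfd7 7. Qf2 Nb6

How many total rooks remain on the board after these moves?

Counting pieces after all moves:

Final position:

  a b c d e f g h
  ─────────────────
8│♜ ♞ ♝ · ♚ ♝ · ♜│8
7│♟ ♟ · · · ♟ ♟ ♟│7
6│· ♞ ♟ ♟ ♟ · · ·│6
5│♛ ♗ · · · · · ·│5
4│· · · · ♙ ♙ · ♙│4
3│· · · · · · · ·│3
2│♙ ♙ ♙ ♙ · ♕ ♙ ·│2
1│♖ ♘ ♗ · ♔ · ♘ ♖│1
  ─────────────────
  a b c d e f g h


4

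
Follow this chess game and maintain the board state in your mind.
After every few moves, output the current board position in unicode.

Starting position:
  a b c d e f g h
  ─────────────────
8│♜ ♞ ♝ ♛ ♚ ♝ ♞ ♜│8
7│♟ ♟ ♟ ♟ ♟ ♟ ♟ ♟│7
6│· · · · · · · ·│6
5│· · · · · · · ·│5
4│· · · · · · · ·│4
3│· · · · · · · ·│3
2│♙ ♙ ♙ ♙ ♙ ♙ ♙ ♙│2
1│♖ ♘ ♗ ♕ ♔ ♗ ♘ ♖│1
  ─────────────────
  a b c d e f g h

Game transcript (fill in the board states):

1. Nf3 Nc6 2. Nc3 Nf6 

  a b c d e f g h
  ─────────────────
8│♜ · ♝ ♛ ♚ ♝ · ♜│8
7│♟ ♟ ♟ ♟ ♟ ♟ ♟ ♟│7
6│· · ♞ · · ♞ · ·│6
5│· · · · · · · ·│5
4│· · · · · · · ·│4
3│· · ♘ · · ♘ · ·│3
2│♙ ♙ ♙ ♙ ♙ ♙ ♙ ♙│2
1│♖ · ♗ ♕ ♔ ♗ · ♖│1
  ─────────────────
  a b c d e f g h

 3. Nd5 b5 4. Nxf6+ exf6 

  a b c d e f g h
  ─────────────────
8│♜ · ♝ ♛ ♚ ♝ · ♜│8
7│♟ · ♟ ♟ · ♟ ♟ ♟│7
6│· · ♞ · · ♟ · ·│6
5│· ♟ · · · · · ·│5
4│· · · · · · · ·│4
3│· · · · · ♘ · ·│3
2│♙ ♙ ♙ ♙ ♙ ♙ ♙ ♙│2
1│♖ · ♗ ♕ ♔ ♗ · ♖│1
  ─────────────────
  a b c d e f g h

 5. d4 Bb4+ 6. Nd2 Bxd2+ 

  a b c d e f g h
  ─────────────────
8│♜ · ♝ ♛ ♚ · · ♜│8
7│♟ · ♟ ♟ · ♟ ♟ ♟│7
6│· · ♞ · · ♟ · ·│6
5│· ♟ · · · · · ·│5
4│· · · ♙ · · · ·│4
3│· · · · · · · ·│3
2│♙ ♙ ♙ ♝ ♙ ♙ ♙ ♙│2
1│♖ · ♗ ♕ ♔ ♗ · ♖│1
  ─────────────────
  a b c d e f g h

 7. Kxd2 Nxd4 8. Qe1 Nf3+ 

  a b c d e f g h
  ─────────────────
8│♜ · ♝ ♛ ♚ · · ♜│8
7│♟ · ♟ ♟ · ♟ ♟ ♟│7
6│· · · · · ♟ · ·│6
5│· ♟ · · · · · ·│5
4│· · · · · · · ·│4
3│· · · · · ♞ · ·│3
2│♙ ♙ ♙ ♔ ♙ ♙ ♙ ♙│2
1│♖ · ♗ · ♕ ♗ · ♖│1
  ─────────────────
  a b c d e f g h



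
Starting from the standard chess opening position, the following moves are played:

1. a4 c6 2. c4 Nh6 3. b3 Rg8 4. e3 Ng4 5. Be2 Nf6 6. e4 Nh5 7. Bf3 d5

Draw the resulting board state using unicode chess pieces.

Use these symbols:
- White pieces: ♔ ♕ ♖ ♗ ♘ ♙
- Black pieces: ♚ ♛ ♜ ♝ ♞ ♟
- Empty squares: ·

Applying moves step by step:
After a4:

♜ ♞ ♝ ♛ ♚ ♝ ♞ ♜
♟ ♟ ♟ ♟ ♟ ♟ ♟ ♟
· · · · · · · ·
· · · · · · · ·
♙ · · · · · · ·
· · · · · · · ·
· ♙ ♙ ♙ ♙ ♙ ♙ ♙
♖ ♘ ♗ ♕ ♔ ♗ ♘ ♖


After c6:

♜ ♞ ♝ ♛ ♚ ♝ ♞ ♜
♟ ♟ · ♟ ♟ ♟ ♟ ♟
· · ♟ · · · · ·
· · · · · · · ·
♙ · · · · · · ·
· · · · · · · ·
· ♙ ♙ ♙ ♙ ♙ ♙ ♙
♖ ♘ ♗ ♕ ♔ ♗ ♘ ♖


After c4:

♜ ♞ ♝ ♛ ♚ ♝ ♞ ♜
♟ ♟ · ♟ ♟ ♟ ♟ ♟
· · ♟ · · · · ·
· · · · · · · ·
♙ · ♙ · · · · ·
· · · · · · · ·
· ♙ · ♙ ♙ ♙ ♙ ♙
♖ ♘ ♗ ♕ ♔ ♗ ♘ ♖


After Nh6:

♜ ♞ ♝ ♛ ♚ ♝ · ♜
♟ ♟ · ♟ ♟ ♟ ♟ ♟
· · ♟ · · · · ♞
· · · · · · · ·
♙ · ♙ · · · · ·
· · · · · · · ·
· ♙ · ♙ ♙ ♙ ♙ ♙
♖ ♘ ♗ ♕ ♔ ♗ ♘ ♖


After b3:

♜ ♞ ♝ ♛ ♚ ♝ · ♜
♟ ♟ · ♟ ♟ ♟ ♟ ♟
· · ♟ · · · · ♞
· · · · · · · ·
♙ · ♙ · · · · ·
· ♙ · · · · · ·
· · · ♙ ♙ ♙ ♙ ♙
♖ ♘ ♗ ♕ ♔ ♗ ♘ ♖


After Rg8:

♜ ♞ ♝ ♛ ♚ ♝ ♜ ·
♟ ♟ · ♟ ♟ ♟ ♟ ♟
· · ♟ · · · · ♞
· · · · · · · ·
♙ · ♙ · · · · ·
· ♙ · · · · · ·
· · · ♙ ♙ ♙ ♙ ♙
♖ ♘ ♗ ♕ ♔ ♗ ♘ ♖


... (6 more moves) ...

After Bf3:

♜ ♞ ♝ ♛ ♚ ♝ ♜ ·
♟ ♟ · ♟ ♟ ♟ ♟ ♟
· · ♟ · · · · ·
· · · · · · · ♞
♙ · ♙ · ♙ · · ·
· ♙ · · · ♗ · ·
· · · ♙ · ♙ ♙ ♙
♖ ♘ ♗ ♕ ♔ · ♘ ♖


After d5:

♜ ♞ ♝ ♛ ♚ ♝ ♜ ·
♟ ♟ · · ♟ ♟ ♟ ♟
· · ♟ · · · · ·
· · · ♟ · · · ♞
♙ · ♙ · ♙ · · ·
· ♙ · · · ♗ · ·
· · · ♙ · ♙ ♙ ♙
♖ ♘ ♗ ♕ ♔ · ♘ ♖



  a b c d e f g h
  ─────────────────
8│♜ ♞ ♝ ♛ ♚ ♝ ♜ ·│8
7│♟ ♟ · · ♟ ♟ ♟ ♟│7
6│· · ♟ · · · · ·│6
5│· · · ♟ · · · ♞│5
4│♙ · ♙ · ♙ · · ·│4
3│· ♙ · · · ♗ · ·│3
2│· · · ♙ · ♙ ♙ ♙│2
1│♖ ♘ ♗ ♕ ♔ · ♘ ♖│1
  ─────────────────
  a b c d e f g h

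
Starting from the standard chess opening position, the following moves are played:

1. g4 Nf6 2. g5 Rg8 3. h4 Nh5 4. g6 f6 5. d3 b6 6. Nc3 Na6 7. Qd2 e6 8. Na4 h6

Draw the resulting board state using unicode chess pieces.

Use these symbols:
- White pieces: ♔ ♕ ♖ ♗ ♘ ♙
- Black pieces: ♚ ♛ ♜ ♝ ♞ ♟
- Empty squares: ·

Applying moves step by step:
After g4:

♜ ♞ ♝ ♛ ♚ ♝ ♞ ♜
♟ ♟ ♟ ♟ ♟ ♟ ♟ ♟
· · · · · · · ·
· · · · · · · ·
· · · · · · ♙ ·
· · · · · · · ·
♙ ♙ ♙ ♙ ♙ ♙ · ♙
♖ ♘ ♗ ♕ ♔ ♗ ♘ ♖


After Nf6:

♜ ♞ ♝ ♛ ♚ ♝ · ♜
♟ ♟ ♟ ♟ ♟ ♟ ♟ ♟
· · · · · ♞ · ·
· · · · · · · ·
· · · · · · ♙ ·
· · · · · · · ·
♙ ♙ ♙ ♙ ♙ ♙ · ♙
♖ ♘ ♗ ♕ ♔ ♗ ♘ ♖


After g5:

♜ ♞ ♝ ♛ ♚ ♝ · ♜
♟ ♟ ♟ ♟ ♟ ♟ ♟ ♟
· · · · · ♞ · ·
· · · · · · ♙ ·
· · · · · · · ·
· · · · · · · ·
♙ ♙ ♙ ♙ ♙ ♙ · ♙
♖ ♘ ♗ ♕ ♔ ♗ ♘ ♖


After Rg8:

♜ ♞ ♝ ♛ ♚ ♝ ♜ ·
♟ ♟ ♟ ♟ ♟ ♟ ♟ ♟
· · · · · ♞ · ·
· · · · · · ♙ ·
· · · · · · · ·
· · · · · · · ·
♙ ♙ ♙ ♙ ♙ ♙ · ♙
♖ ♘ ♗ ♕ ♔ ♗ ♘ ♖


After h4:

♜ ♞ ♝ ♛ ♚ ♝ ♜ ·
♟ ♟ ♟ ♟ ♟ ♟ ♟ ♟
· · · · · ♞ · ·
· · · · · · ♙ ·
· · · · · · · ♙
· · · · · · · ·
♙ ♙ ♙ ♙ ♙ ♙ · ·
♖ ♘ ♗ ♕ ♔ ♗ ♘ ♖


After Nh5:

♜ ♞ ♝ ♛ ♚ ♝ ♜ ·
♟ ♟ ♟ ♟ ♟ ♟ ♟ ♟
· · · · · · · ·
· · · · · · ♙ ♞
· · · · · · · ♙
· · · · · · · ·
♙ ♙ ♙ ♙ ♙ ♙ · ·
♖ ♘ ♗ ♕ ♔ ♗ ♘ ♖


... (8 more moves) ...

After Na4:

♜ · ♝ ♛ ♚ ♝ ♜ ·
♟ · ♟ ♟ · · ♟ ♟
♞ ♟ · · ♟ ♟ ♙ ·
· · · · · · · ♞
♘ · · · · · · ♙
· · · ♙ · · · ·
♙ ♙ ♙ ♕ ♙ ♙ · ·
♖ · ♗ · ♔ ♗ ♘ ♖


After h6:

♜ · ♝ ♛ ♚ ♝ ♜ ·
♟ · ♟ ♟ · · ♟ ·
♞ ♟ · · ♟ ♟ ♙ ♟
· · · · · · · ♞
♘ · · · · · · ♙
· · · ♙ · · · ·
♙ ♙ ♙ ♕ ♙ ♙ · ·
♖ · ♗ · ♔ ♗ ♘ ♖



  a b c d e f g h
  ─────────────────
8│♜ · ♝ ♛ ♚ ♝ ♜ ·│8
7│♟ · ♟ ♟ · · ♟ ·│7
6│♞ ♟ · · ♟ ♟ ♙ ♟│6
5│· · · · · · · ♞│5
4│♘ · · · · · · ♙│4
3│· · · ♙ · · · ·│3
2│♙ ♙ ♙ ♕ ♙ ♙ · ·│2
1│♖ · ♗ · ♔ ♗ ♘ ♖│1
  ─────────────────
  a b c d e f g h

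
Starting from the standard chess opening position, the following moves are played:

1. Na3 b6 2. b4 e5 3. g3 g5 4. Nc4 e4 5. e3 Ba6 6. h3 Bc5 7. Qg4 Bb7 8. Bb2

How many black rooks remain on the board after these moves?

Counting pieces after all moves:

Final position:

  a b c d e f g h
  ─────────────────
8│♜ ♞ · ♛ ♚ · ♞ ♜│8
7│♟ ♝ ♟ ♟ · ♟ · ♟│7
6│· ♟ · · · · · ·│6
5│· · ♝ · · · ♟ ·│5
4│· ♙ ♘ · ♟ · ♕ ·│4
3│· · · · ♙ · ♙ ♙│3
2│♙ ♗ ♙ ♙ · ♙ · ·│2
1│♖ · · · ♔ ♗ ♘ ♖│1
  ─────────────────
  a b c d e f g h


2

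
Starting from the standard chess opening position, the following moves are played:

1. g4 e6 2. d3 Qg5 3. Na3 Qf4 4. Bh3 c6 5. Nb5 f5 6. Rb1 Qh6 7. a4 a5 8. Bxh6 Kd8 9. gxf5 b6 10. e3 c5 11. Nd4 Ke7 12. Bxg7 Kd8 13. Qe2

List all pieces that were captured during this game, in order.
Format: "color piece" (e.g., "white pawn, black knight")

Tracking captures:
  Bxh6: captured black queen
  gxf5: captured black pawn
  Bxg7: captured black pawn

black queen, black pawn, black pawn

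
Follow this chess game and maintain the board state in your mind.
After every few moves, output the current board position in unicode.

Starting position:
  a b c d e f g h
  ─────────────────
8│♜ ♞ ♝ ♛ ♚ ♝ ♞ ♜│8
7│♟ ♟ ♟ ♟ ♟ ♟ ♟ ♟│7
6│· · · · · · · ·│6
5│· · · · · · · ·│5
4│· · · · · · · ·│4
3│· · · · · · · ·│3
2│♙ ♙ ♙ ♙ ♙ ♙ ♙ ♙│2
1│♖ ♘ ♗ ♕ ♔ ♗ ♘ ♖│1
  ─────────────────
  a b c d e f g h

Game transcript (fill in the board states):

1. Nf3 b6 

  a b c d e f g h
  ─────────────────
8│♜ ♞ ♝ ♛ ♚ ♝ ♞ ♜│8
7│♟ · ♟ ♟ ♟ ♟ ♟ ♟│7
6│· ♟ · · · · · ·│6
5│· · · · · · · ·│5
4│· · · · · · · ·│4
3│· · · · · ♘ · ·│3
2│♙ ♙ ♙ ♙ ♙ ♙ ♙ ♙│2
1│♖ ♘ ♗ ♕ ♔ ♗ · ♖│1
  ─────────────────
  a b c d e f g h

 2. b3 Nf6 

  a b c d e f g h
  ─────────────────
8│♜ ♞ ♝ ♛ ♚ ♝ · ♜│8
7│♟ · ♟ ♟ ♟ ♟ ♟ ♟│7
6│· ♟ · · · ♞ · ·│6
5│· · · · · · · ·│5
4│· · · · · · · ·│4
3│· ♙ · · · ♘ · ·│3
2│♙ · ♙ ♙ ♙ ♙ ♙ ♙│2
1│♖ ♘ ♗ ♕ ♔ ♗ · ♖│1
  ─────────────────
  a b c d e f g h

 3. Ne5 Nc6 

  a b c d e f g h
  ─────────────────
8│♜ · ♝ ♛ ♚ ♝ · ♜│8
7│♟ · ♟ ♟ ♟ ♟ ♟ ♟│7
6│· ♟ ♞ · · ♞ · ·│6
5│· · · · ♘ · · ·│5
4│· · · · · · · ·│4
3│· ♙ · · · · · ·│3
2│♙ · ♙ ♙ ♙ ♙ ♙ ♙│2
1│♖ ♘ ♗ ♕ ♔ ♗ · ♖│1
  ─────────────────
  a b c d e f g h

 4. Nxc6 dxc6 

  a b c d e f g h
  ─────────────────
8│♜ · ♝ ♛ ♚ ♝ · ♜│8
7│♟ · ♟ · ♟ ♟ ♟ ♟│7
6│· ♟ ♟ · · ♞ · ·│6
5│· · · · · · · ·│5
4│· · · · · · · ·│4
3│· ♙ · · · · · ·│3
2│♙ · ♙ ♙ ♙ ♙ ♙ ♙│2
1│♖ ♘ ♗ ♕ ♔ ♗ · ♖│1
  ─────────────────
  a b c d e f g h

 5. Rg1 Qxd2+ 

  a b c d e f g h
  ─────────────────
8│♜ · ♝ · ♚ ♝ · ♜│8
7│♟ · ♟ · ♟ ♟ ♟ ♟│7
6│· ♟ ♟ · · ♞ · ·│6
5│· · · · · · · ·│5
4│· · · · · · · ·│4
3│· ♙ · · · · · ·│3
2│♙ · ♙ ♛ ♙ ♙ ♙ ♙│2
1│♖ ♘ ♗ ♕ ♔ ♗ ♖ ·│1
  ─────────────────
  a b c d e f g h



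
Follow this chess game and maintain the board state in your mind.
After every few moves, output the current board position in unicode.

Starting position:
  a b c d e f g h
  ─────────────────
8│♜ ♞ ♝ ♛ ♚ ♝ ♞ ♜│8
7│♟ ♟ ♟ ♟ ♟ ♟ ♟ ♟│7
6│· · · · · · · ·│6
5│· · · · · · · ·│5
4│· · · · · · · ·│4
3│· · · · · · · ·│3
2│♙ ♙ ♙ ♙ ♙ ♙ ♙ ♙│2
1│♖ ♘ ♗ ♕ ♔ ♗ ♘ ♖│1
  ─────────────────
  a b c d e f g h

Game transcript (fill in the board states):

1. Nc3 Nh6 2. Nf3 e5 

  a b c d e f g h
  ─────────────────
8│♜ ♞ ♝ ♛ ♚ ♝ · ♜│8
7│♟ ♟ ♟ ♟ · ♟ ♟ ♟│7
6│· · · · · · · ♞│6
5│· · · · ♟ · · ·│5
4│· · · · · · · ·│4
3│· · ♘ · · ♘ · ·│3
2│♙ ♙ ♙ ♙ ♙ ♙ ♙ ♙│2
1│♖ · ♗ ♕ ♔ ♗ · ♖│1
  ─────────────────
  a b c d e f g h

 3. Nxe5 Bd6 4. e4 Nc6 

  a b c d e f g h
  ─────────────────
8│♜ · ♝ ♛ ♚ · · ♜│8
7│♟ ♟ ♟ ♟ · ♟ ♟ ♟│7
6│· · ♞ ♝ · · · ♞│6
5│· · · · ♘ · · ·│5
4│· · · · ♙ · · ·│4
3│· · ♘ · · · · ·│3
2│♙ ♙ ♙ ♙ · ♙ ♙ ♙│2
1│♖ · ♗ ♕ ♔ ♗ · ♖│1
  ─────────────────
  a b c d e f g h

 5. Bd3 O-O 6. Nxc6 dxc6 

  a b c d e f g h
  ─────────────────
8│♜ · ♝ ♛ · ♜ ♚ ·│8
7│♟ ♟ ♟ · · ♟ ♟ ♟│7
6│· · ♟ ♝ · · · ♞│6
5│· · · · · · · ·│5
4│· · · · ♙ · · ·│4
3│· · ♘ ♗ · · · ·│3
2│♙ ♙ ♙ ♙ · ♙ ♙ ♙│2
1│♖ · ♗ ♕ ♔ · · ♖│1
  ─────────────────
  a b c d e f g h

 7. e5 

  a b c d e f g h
  ─────────────────
8│♜ · ♝ ♛ · ♜ ♚ ·│8
7│♟ ♟ ♟ · · ♟ ♟ ♟│7
6│· · ♟ ♝ · · · ♞│6
5│· · · · ♙ · · ·│5
4│· · · · · · · ·│4
3│· · ♘ ♗ · · · ·│3
2│♙ ♙ ♙ ♙ · ♙ ♙ ♙│2
1│♖ · ♗ ♕ ♔ · · ♖│1
  ─────────────────
  a b c d e f g h


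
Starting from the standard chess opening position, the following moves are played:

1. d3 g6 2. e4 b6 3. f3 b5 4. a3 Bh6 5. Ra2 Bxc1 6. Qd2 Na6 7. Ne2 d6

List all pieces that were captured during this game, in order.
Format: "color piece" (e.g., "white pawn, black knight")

Tracking captures:
  Bxc1: captured white bishop

white bishop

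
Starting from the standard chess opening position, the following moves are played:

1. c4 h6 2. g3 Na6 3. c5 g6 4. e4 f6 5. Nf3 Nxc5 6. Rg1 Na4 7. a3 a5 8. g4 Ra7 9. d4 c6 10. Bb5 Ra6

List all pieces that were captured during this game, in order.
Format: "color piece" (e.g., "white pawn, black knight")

Tracking captures:
  Nxc5: captured white pawn

white pawn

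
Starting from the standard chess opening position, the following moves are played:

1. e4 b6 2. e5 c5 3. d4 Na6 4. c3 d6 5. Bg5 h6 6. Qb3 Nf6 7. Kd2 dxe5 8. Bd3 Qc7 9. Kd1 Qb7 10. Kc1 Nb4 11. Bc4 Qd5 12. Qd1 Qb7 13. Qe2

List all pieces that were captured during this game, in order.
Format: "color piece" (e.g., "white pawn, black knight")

Tracking captures:
  dxe5: captured white pawn

white pawn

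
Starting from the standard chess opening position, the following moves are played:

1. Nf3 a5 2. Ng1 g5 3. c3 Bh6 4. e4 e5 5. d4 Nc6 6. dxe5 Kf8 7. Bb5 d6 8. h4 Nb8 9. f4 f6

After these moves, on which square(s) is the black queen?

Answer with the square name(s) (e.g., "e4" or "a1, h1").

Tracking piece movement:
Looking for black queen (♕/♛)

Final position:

  a b c d e f g h
  ─────────────────
8│♜ ♞ ♝ ♛ · ♚ ♞ ♜│8
7│· ♟ ♟ · · · · ♟│7
6│· · · ♟ · ♟ · ♝│6
5│♟ ♗ · · ♙ · ♟ ·│5
4│· · · · ♙ ♙ · ♙│4
3│· · ♙ · · · · ·│3
2│♙ ♙ · · · · ♙ ·│2
1│♖ ♘ ♗ ♕ ♔ · ♘ ♖│1
  ─────────────────
  a b c d e f g h


d8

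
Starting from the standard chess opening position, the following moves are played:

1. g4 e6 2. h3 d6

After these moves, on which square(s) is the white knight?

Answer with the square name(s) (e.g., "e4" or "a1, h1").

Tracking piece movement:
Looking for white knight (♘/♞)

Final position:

  a b c d e f g h
  ─────────────────
8│♜ ♞ ♝ ♛ ♚ ♝ ♞ ♜│8
7│♟ ♟ ♟ · · ♟ ♟ ♟│7
6│· · · ♟ ♟ · · ·│6
5│· · · · · · · ·│5
4│· · · · · · ♙ ·│4
3│· · · · · · · ♙│3
2│♙ ♙ ♙ ♙ ♙ ♙ · ·│2
1│♖ ♘ ♗ ♕ ♔ ♗ ♘ ♖│1
  ─────────────────
  a b c d e f g h


b1, g1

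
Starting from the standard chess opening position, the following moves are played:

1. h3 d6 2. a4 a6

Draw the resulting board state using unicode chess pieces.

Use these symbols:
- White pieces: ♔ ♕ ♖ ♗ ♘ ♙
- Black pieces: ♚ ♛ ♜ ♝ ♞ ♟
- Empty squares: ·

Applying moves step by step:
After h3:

♜ ♞ ♝ ♛ ♚ ♝ ♞ ♜
♟ ♟ ♟ ♟ ♟ ♟ ♟ ♟
· · · · · · · ·
· · · · · · · ·
· · · · · · · ·
· · · · · · · ♙
♙ ♙ ♙ ♙ ♙ ♙ ♙ ·
♖ ♘ ♗ ♕ ♔ ♗ ♘ ♖


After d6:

♜ ♞ ♝ ♛ ♚ ♝ ♞ ♜
♟ ♟ ♟ · ♟ ♟ ♟ ♟
· · · ♟ · · · ·
· · · · · · · ·
· · · · · · · ·
· · · · · · · ♙
♙ ♙ ♙ ♙ ♙ ♙ ♙ ·
♖ ♘ ♗ ♕ ♔ ♗ ♘ ♖


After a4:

♜ ♞ ♝ ♛ ♚ ♝ ♞ ♜
♟ ♟ ♟ · ♟ ♟ ♟ ♟
· · · ♟ · · · ·
· · · · · · · ·
♙ · · · · · · ·
· · · · · · · ♙
· ♙ ♙ ♙ ♙ ♙ ♙ ·
♖ ♘ ♗ ♕ ♔ ♗ ♘ ♖


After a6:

♜ ♞ ♝ ♛ ♚ ♝ ♞ ♜
· ♟ ♟ · ♟ ♟ ♟ ♟
♟ · · ♟ · · · ·
· · · · · · · ·
♙ · · · · · · ·
· · · · · · · ♙
· ♙ ♙ ♙ ♙ ♙ ♙ ·
♖ ♘ ♗ ♕ ♔ ♗ ♘ ♖



  a b c d e f g h
  ─────────────────
8│♜ ♞ ♝ ♛ ♚ ♝ ♞ ♜│8
7│· ♟ ♟ · ♟ ♟ ♟ ♟│7
6│♟ · · ♟ · · · ·│6
5│· · · · · · · ·│5
4│♙ · · · · · · ·│4
3│· · · · · · · ♙│3
2│· ♙ ♙ ♙ ♙ ♙ ♙ ·│2
1│♖ ♘ ♗ ♕ ♔ ♗ ♘ ♖│1
  ─────────────────
  a b c d e f g h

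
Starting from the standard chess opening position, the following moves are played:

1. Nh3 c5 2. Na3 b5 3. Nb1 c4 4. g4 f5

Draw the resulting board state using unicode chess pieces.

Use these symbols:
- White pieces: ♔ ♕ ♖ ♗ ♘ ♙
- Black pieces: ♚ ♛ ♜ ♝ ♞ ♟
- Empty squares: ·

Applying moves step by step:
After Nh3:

♜ ♞ ♝ ♛ ♚ ♝ ♞ ♜
♟ ♟ ♟ ♟ ♟ ♟ ♟ ♟
· · · · · · · ·
· · · · · · · ·
· · · · · · · ·
· · · · · · · ♘
♙ ♙ ♙ ♙ ♙ ♙ ♙ ♙
♖ ♘ ♗ ♕ ♔ ♗ · ♖


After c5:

♜ ♞ ♝ ♛ ♚ ♝ ♞ ♜
♟ ♟ · ♟ ♟ ♟ ♟ ♟
· · · · · · · ·
· · ♟ · · · · ·
· · · · · · · ·
· · · · · · · ♘
♙ ♙ ♙ ♙ ♙ ♙ ♙ ♙
♖ ♘ ♗ ♕ ♔ ♗ · ♖


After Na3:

♜ ♞ ♝ ♛ ♚ ♝ ♞ ♜
♟ ♟ · ♟ ♟ ♟ ♟ ♟
· · · · · · · ·
· · ♟ · · · · ·
· · · · · · · ·
♘ · · · · · · ♘
♙ ♙ ♙ ♙ ♙ ♙ ♙ ♙
♖ · ♗ ♕ ♔ ♗ · ♖


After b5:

♜ ♞ ♝ ♛ ♚ ♝ ♞ ♜
♟ · · ♟ ♟ ♟ ♟ ♟
· · · · · · · ·
· ♟ ♟ · · · · ·
· · · · · · · ·
♘ · · · · · · ♘
♙ ♙ ♙ ♙ ♙ ♙ ♙ ♙
♖ · ♗ ♕ ♔ ♗ · ♖


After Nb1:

♜ ♞ ♝ ♛ ♚ ♝ ♞ ♜
♟ · · ♟ ♟ ♟ ♟ ♟
· · · · · · · ·
· ♟ ♟ · · · · ·
· · · · · · · ·
· · · · · · · ♘
♙ ♙ ♙ ♙ ♙ ♙ ♙ ♙
♖ ♘ ♗ ♕ ♔ ♗ · ♖


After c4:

♜ ♞ ♝ ♛ ♚ ♝ ♞ ♜
♟ · · ♟ ♟ ♟ ♟ ♟
· · · · · · · ·
· ♟ · · · · · ·
· · ♟ · · · · ·
· · · · · · · ♘
♙ ♙ ♙ ♙ ♙ ♙ ♙ ♙
♖ ♘ ♗ ♕ ♔ ♗ · ♖


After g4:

♜ ♞ ♝ ♛ ♚ ♝ ♞ ♜
♟ · · ♟ ♟ ♟ ♟ ♟
· · · · · · · ·
· ♟ · · · · · ·
· · ♟ · · · ♙ ·
· · · · · · · ♘
♙ ♙ ♙ ♙ ♙ ♙ · ♙
♖ ♘ ♗ ♕ ♔ ♗ · ♖


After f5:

♜ ♞ ♝ ♛ ♚ ♝ ♞ ♜
♟ · · ♟ ♟ · ♟ ♟
· · · · · · · ·
· ♟ · · · ♟ · ·
· · ♟ · · · ♙ ·
· · · · · · · ♘
♙ ♙ ♙ ♙ ♙ ♙ · ♙
♖ ♘ ♗ ♕ ♔ ♗ · ♖



  a b c d e f g h
  ─────────────────
8│♜ ♞ ♝ ♛ ♚ ♝ ♞ ♜│8
7│♟ · · ♟ ♟ · ♟ ♟│7
6│· · · · · · · ·│6
5│· ♟ · · · ♟ · ·│5
4│· · ♟ · · · ♙ ·│4
3│· · · · · · · ♘│3
2│♙ ♙ ♙ ♙ ♙ ♙ · ♙│2
1│♖ ♘ ♗ ♕ ♔ ♗ · ♖│1
  ─────────────────
  a b c d e f g h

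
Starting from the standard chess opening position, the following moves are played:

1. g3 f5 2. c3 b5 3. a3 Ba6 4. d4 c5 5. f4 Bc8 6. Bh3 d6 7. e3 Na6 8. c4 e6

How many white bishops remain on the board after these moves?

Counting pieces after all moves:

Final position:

  a b c d e f g h
  ─────────────────
8│♜ · ♝ ♛ ♚ ♝ ♞ ♜│8
7│♟ · · · · · ♟ ♟│7
6│♞ · · ♟ ♟ · · ·│6
5│· ♟ ♟ · · ♟ · ·│5
4│· · ♙ ♙ · ♙ · ·│4
3│♙ · · · ♙ · ♙ ♗│3
2│· ♙ · · · · · ♙│2
1│♖ ♘ ♗ ♕ ♔ · ♘ ♖│1
  ─────────────────
  a b c d e f g h


2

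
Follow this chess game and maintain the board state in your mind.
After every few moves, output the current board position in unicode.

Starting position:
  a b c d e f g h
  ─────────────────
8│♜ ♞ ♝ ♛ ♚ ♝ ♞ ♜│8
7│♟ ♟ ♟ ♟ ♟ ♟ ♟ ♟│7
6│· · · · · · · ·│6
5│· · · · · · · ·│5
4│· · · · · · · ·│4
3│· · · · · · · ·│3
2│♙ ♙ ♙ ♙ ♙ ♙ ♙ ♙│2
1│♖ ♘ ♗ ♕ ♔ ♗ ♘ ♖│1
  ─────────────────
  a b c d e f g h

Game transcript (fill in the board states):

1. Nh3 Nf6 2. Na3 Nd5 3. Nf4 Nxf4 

  a b c d e f g h
  ─────────────────
8│♜ ♞ ♝ ♛ ♚ ♝ · ♜│8
7│♟ ♟ ♟ ♟ ♟ ♟ ♟ ♟│7
6│· · · · · · · ·│6
5│· · · · · · · ·│5
4│· · · · · ♞ · ·│4
3│♘ · · · · · · ·│3
2│♙ ♙ ♙ ♙ ♙ ♙ ♙ ♙│2
1│♖ · ♗ ♕ ♔ ♗ · ♖│1
  ─────────────────
  a b c d e f g h

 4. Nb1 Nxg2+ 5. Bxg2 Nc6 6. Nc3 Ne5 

  a b c d e f g h
  ─────────────────
8│♜ · ♝ ♛ ♚ ♝ · ♜│8
7│♟ ♟ ♟ ♟ ♟ ♟ ♟ ♟│7
6│· · · · · · · ·│6
5│· · · · ♞ · · ·│5
4│· · · · · · · ·│4
3│· · ♘ · · · · ·│3
2│♙ ♙ ♙ ♙ ♙ ♙ ♗ ♙│2
1│♖ · ♗ ♕ ♔ · · ♖│1
  ─────────────────
  a b c d e f g h

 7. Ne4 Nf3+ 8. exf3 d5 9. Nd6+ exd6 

  a b c d e f g h
  ─────────────────
8│♜ · ♝ ♛ ♚ ♝ · ♜│8
7│♟ ♟ ♟ · · ♟ ♟ ♟│7
6│· · · ♟ · · · ·│6
5│· · · ♟ · · · ·│5
4│· · · · · · · ·│4
3│· · · · · ♙ · ·│3
2│♙ ♙ ♙ ♙ · ♙ ♗ ♙│2
1│♖ · ♗ ♕ ♔ · · ♖│1
  ─────────────────
  a b c d e f g h

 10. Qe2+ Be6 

  a b c d e f g h
  ─────────────────
8│♜ · · ♛ ♚ ♝ · ♜│8
7│♟ ♟ ♟ · · ♟ ♟ ♟│7
6│· · · ♟ ♝ · · ·│6
5│· · · ♟ · · · ·│5
4│· · · · · · · ·│4
3│· · · · · ♙ · ·│3
2│♙ ♙ ♙ ♙ ♕ ♙ ♗ ♙│2
1│♖ · ♗ · ♔ · · ♖│1
  ─────────────────
  a b c d e f g h


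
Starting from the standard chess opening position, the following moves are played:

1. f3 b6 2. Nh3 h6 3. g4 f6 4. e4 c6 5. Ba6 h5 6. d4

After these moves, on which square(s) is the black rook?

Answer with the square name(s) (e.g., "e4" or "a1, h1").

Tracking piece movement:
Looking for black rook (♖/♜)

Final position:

  a b c d e f g h
  ─────────────────
8│♜ ♞ ♝ ♛ ♚ ♝ ♞ ♜│8
7│♟ · · ♟ ♟ · ♟ ·│7
6│♗ ♟ ♟ · · ♟ · ·│6
5│· · · · · · · ♟│5
4│· · · ♙ ♙ · ♙ ·│4
3│· · · · · ♙ · ♘│3
2│♙ ♙ ♙ · · · · ♙│2
1│♖ ♘ ♗ ♕ ♔ · · ♖│1
  ─────────────────
  a b c d e f g h


a8, h8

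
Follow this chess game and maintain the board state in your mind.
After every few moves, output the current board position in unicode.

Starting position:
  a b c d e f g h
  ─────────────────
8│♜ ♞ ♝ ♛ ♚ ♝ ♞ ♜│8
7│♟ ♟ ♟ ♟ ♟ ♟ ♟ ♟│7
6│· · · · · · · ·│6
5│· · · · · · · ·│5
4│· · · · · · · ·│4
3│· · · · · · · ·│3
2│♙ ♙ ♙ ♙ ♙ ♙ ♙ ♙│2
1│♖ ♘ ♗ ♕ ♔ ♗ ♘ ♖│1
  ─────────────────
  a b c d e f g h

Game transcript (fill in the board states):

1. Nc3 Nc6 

  a b c d e f g h
  ─────────────────
8│♜ · ♝ ♛ ♚ ♝ ♞ ♜│8
7│♟ ♟ ♟ ♟ ♟ ♟ ♟ ♟│7
6│· · ♞ · · · · ·│6
5│· · · · · · · ·│5
4│· · · · · · · ·│4
3│· · ♘ · · · · ·│3
2│♙ ♙ ♙ ♙ ♙ ♙ ♙ ♙│2
1│♖ · ♗ ♕ ♔ ♗ ♘ ♖│1
  ─────────────────
  a b c d e f g h

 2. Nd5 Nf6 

  a b c d e f g h
  ─────────────────
8│♜ · ♝ ♛ ♚ ♝ · ♜│8
7│♟ ♟ ♟ ♟ ♟ ♟ ♟ ♟│7
6│· · ♞ · · ♞ · ·│6
5│· · · ♘ · · · ·│5
4│· · · · · · · ·│4
3│· · · · · · · ·│3
2│♙ ♙ ♙ ♙ ♙ ♙ ♙ ♙│2
1│♖ · ♗ ♕ ♔ ♗ ♘ ♖│1
  ─────────────────
  a b c d e f g h

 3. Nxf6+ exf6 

  a b c d e f g h
  ─────────────────
8│♜ · ♝ ♛ ♚ ♝ · ♜│8
7│♟ ♟ ♟ ♟ · ♟ ♟ ♟│7
6│· · ♞ · · ♟ · ·│6
5│· · · · · · · ·│5
4│· · · · · · · ·│4
3│· · · · · · · ·│3
2│♙ ♙ ♙ ♙ ♙ ♙ ♙ ♙│2
1│♖ · ♗ ♕ ♔ ♗ ♘ ♖│1
  ─────────────────
  a b c d e f g h

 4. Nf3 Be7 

  a b c d e f g h
  ─────────────────
8│♜ · ♝ ♛ ♚ · · ♜│8
7│♟ ♟ ♟ ♟ ♝ ♟ ♟ ♟│7
6│· · ♞ · · ♟ · ·│6
5│· · · · · · · ·│5
4│· · · · · · · ·│4
3│· · · · · ♘ · ·│3
2│♙ ♙ ♙ ♙ ♙ ♙ ♙ ♙│2
1│♖ · ♗ ♕ ♔ ♗ · ♖│1
  ─────────────────
  a b c d e f g h



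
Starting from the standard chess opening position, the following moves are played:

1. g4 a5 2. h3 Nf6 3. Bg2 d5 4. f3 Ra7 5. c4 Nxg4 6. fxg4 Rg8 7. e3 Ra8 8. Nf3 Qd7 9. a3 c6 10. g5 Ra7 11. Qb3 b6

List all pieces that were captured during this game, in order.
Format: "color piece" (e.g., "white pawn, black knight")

Tracking captures:
  Nxg4: captured white pawn
  fxg4: captured black knight

white pawn, black knight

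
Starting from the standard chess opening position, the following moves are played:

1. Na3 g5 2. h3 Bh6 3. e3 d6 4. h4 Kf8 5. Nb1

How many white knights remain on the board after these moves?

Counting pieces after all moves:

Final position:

  a b c d e f g h
  ─────────────────
8│♜ ♞ ♝ ♛ · ♚ ♞ ♜│8
7│♟ ♟ ♟ · ♟ ♟ · ♟│7
6│· · · ♟ · · · ♝│6
5│· · · · · · ♟ ·│5
4│· · · · · · · ♙│4
3│· · · · ♙ · · ·│3
2│♙ ♙ ♙ ♙ · ♙ ♙ ·│2
1│♖ ♘ ♗ ♕ ♔ ♗ ♘ ♖│1
  ─────────────────
  a b c d e f g h


2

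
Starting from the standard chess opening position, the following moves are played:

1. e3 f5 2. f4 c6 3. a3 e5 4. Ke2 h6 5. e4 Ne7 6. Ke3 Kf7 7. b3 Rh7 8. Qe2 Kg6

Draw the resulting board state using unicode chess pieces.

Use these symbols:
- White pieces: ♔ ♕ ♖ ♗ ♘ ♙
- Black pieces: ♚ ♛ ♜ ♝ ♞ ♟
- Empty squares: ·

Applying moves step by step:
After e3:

♜ ♞ ♝ ♛ ♚ ♝ ♞ ♜
♟ ♟ ♟ ♟ ♟ ♟ ♟ ♟
· · · · · · · ·
· · · · · · · ·
· · · · · · · ·
· · · · ♙ · · ·
♙ ♙ ♙ ♙ · ♙ ♙ ♙
♖ ♘ ♗ ♕ ♔ ♗ ♘ ♖


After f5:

♜ ♞ ♝ ♛ ♚ ♝ ♞ ♜
♟ ♟ ♟ ♟ ♟ · ♟ ♟
· · · · · · · ·
· · · · · ♟ · ·
· · · · · · · ·
· · · · ♙ · · ·
♙ ♙ ♙ ♙ · ♙ ♙ ♙
♖ ♘ ♗ ♕ ♔ ♗ ♘ ♖


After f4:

♜ ♞ ♝ ♛ ♚ ♝ ♞ ♜
♟ ♟ ♟ ♟ ♟ · ♟ ♟
· · · · · · · ·
· · · · · ♟ · ·
· · · · · ♙ · ·
· · · · ♙ · · ·
♙ ♙ ♙ ♙ · · ♙ ♙
♖ ♘ ♗ ♕ ♔ ♗ ♘ ♖


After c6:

♜ ♞ ♝ ♛ ♚ ♝ ♞ ♜
♟ ♟ · ♟ ♟ · ♟ ♟
· · ♟ · · · · ·
· · · · · ♟ · ·
· · · · · ♙ · ·
· · · · ♙ · · ·
♙ ♙ ♙ ♙ · · ♙ ♙
♖ ♘ ♗ ♕ ♔ ♗ ♘ ♖


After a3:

♜ ♞ ♝ ♛ ♚ ♝ ♞ ♜
♟ ♟ · ♟ ♟ · ♟ ♟
· · ♟ · · · · ·
· · · · · ♟ · ·
· · · · · ♙ · ·
♙ · · · ♙ · · ·
· ♙ ♙ ♙ · · ♙ ♙
♖ ♘ ♗ ♕ ♔ ♗ ♘ ♖


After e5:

♜ ♞ ♝ ♛ ♚ ♝ ♞ ♜
♟ ♟ · ♟ · · ♟ ♟
· · ♟ · · · · ·
· · · · ♟ ♟ · ·
· · · · · ♙ · ·
♙ · · · ♙ · · ·
· ♙ ♙ ♙ · · ♙ ♙
♖ ♘ ♗ ♕ ♔ ♗ ♘ ♖


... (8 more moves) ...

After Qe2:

♜ ♞ ♝ ♛ · ♝ · ·
♟ ♟ · ♟ ♞ ♚ ♟ ♜
· · ♟ · · · · ♟
· · · · ♟ ♟ · ·
· · · · ♙ ♙ · ·
♙ ♙ · · ♔ · · ·
· · ♙ ♙ ♕ · ♙ ♙
♖ ♘ ♗ · · ♗ ♘ ♖


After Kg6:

♜ ♞ ♝ ♛ · ♝ · ·
♟ ♟ · ♟ ♞ · ♟ ♜
· · ♟ · · · ♚ ♟
· · · · ♟ ♟ · ·
· · · · ♙ ♙ · ·
♙ ♙ · · ♔ · · ·
· · ♙ ♙ ♕ · ♙ ♙
♖ ♘ ♗ · · ♗ ♘ ♖



  a b c d e f g h
  ─────────────────
8│♜ ♞ ♝ ♛ · ♝ · ·│8
7│♟ ♟ · ♟ ♞ · ♟ ♜│7
6│· · ♟ · · · ♚ ♟│6
5│· · · · ♟ ♟ · ·│5
4│· · · · ♙ ♙ · ·│4
3│♙ ♙ · · ♔ · · ·│3
2│· · ♙ ♙ ♕ · ♙ ♙│2
1│♖ ♘ ♗ · · ♗ ♘ ♖│1
  ─────────────────
  a b c d e f g h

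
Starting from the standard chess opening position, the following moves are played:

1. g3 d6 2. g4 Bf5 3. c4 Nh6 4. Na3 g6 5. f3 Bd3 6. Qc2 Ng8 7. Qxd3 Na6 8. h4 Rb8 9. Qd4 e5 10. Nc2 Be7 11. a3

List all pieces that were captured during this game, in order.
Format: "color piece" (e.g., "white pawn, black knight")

Tracking captures:
  Qxd3: captured black bishop

black bishop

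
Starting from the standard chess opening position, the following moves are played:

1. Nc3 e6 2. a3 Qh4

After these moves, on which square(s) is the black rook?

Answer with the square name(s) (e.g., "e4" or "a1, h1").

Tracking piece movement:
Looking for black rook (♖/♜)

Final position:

  a b c d e f g h
  ─────────────────
8│♜ ♞ ♝ · ♚ ♝ ♞ ♜│8
7│♟ ♟ ♟ ♟ · ♟ ♟ ♟│7
6│· · · · ♟ · · ·│6
5│· · · · · · · ·│5
4│· · · · · · · ♛│4
3│♙ · ♘ · · · · ·│3
2│· ♙ ♙ ♙ ♙ ♙ ♙ ♙│2
1│♖ · ♗ ♕ ♔ ♗ ♘ ♖│1
  ─────────────────
  a b c d e f g h


a8, h8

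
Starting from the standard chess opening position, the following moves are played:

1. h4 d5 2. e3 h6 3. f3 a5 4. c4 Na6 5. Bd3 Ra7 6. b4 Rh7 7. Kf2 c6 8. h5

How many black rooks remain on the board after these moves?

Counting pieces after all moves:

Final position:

  a b c d e f g h
  ─────────────────
8│· · ♝ ♛ ♚ ♝ ♞ ·│8
7│♜ ♟ · · ♟ ♟ ♟ ♜│7
6│♞ · ♟ · · · · ♟│6
5│♟ · · ♟ · · · ♙│5
4│· ♙ ♙ · · · · ·│4
3│· · · ♗ ♙ ♙ · ·│3
2│♙ · · ♙ · ♔ ♙ ·│2
1│♖ ♘ ♗ ♕ · · ♘ ♖│1
  ─────────────────
  a b c d e f g h


2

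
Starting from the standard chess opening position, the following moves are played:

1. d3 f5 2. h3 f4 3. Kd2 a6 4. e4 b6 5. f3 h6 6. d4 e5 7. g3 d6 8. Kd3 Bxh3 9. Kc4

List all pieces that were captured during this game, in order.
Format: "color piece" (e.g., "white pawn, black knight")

Tracking captures:
  Bxh3: captured white pawn

white pawn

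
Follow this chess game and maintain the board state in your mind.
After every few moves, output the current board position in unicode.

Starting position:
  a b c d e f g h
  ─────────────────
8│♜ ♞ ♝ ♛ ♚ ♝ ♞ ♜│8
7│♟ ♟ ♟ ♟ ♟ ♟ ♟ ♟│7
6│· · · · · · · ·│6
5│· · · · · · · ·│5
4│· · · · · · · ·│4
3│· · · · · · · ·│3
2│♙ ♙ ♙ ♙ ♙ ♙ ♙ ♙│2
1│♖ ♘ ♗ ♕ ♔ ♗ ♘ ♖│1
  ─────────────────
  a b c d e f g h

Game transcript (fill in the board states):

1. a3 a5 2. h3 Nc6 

  a b c d e f g h
  ─────────────────
8│♜ · ♝ ♛ ♚ ♝ ♞ ♜│8
7│· ♟ ♟ ♟ ♟ ♟ ♟ ♟│7
6│· · ♞ · · · · ·│6
5│♟ · · · · · · ·│5
4│· · · · · · · ·│4
3│♙ · · · · · · ♙│3
2│· ♙ ♙ ♙ ♙ ♙ ♙ ·│2
1│♖ ♘ ♗ ♕ ♔ ♗ ♘ ♖│1
  ─────────────────
  a b c d e f g h

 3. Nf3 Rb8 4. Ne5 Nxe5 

  a b c d e f g h
  ─────────────────
8│· ♜ ♝ ♛ ♚ ♝ ♞ ♜│8
7│· ♟ ♟ ♟ ♟ ♟ ♟ ♟│7
6│· · · · · · · ·│6
5│♟ · · · ♞ · · ·│5
4│· · · · · · · ·│4
3│♙ · · · · · · ♙│3
2│· ♙ ♙ ♙ ♙ ♙ ♙ ·│2
1│♖ ♘ ♗ ♕ ♔ ♗ · ♖│1
  ─────────────────
  a b c d e f g h

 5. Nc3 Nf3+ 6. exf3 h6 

  a b c d e f g h
  ─────────────────
8│· ♜ ♝ ♛ ♚ ♝ ♞ ♜│8
7│· ♟ ♟ ♟ ♟ ♟ ♟ ·│7
6│· · · · · · · ♟│6
5│♟ · · · · · · ·│5
4│· · · · · · · ·│4
3│♙ · ♘ · · ♙ · ♙│3
2│· ♙ ♙ ♙ · ♙ ♙ ·│2
1│♖ · ♗ ♕ ♔ ♗ · ♖│1
  ─────────────────
  a b c d e f g h

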